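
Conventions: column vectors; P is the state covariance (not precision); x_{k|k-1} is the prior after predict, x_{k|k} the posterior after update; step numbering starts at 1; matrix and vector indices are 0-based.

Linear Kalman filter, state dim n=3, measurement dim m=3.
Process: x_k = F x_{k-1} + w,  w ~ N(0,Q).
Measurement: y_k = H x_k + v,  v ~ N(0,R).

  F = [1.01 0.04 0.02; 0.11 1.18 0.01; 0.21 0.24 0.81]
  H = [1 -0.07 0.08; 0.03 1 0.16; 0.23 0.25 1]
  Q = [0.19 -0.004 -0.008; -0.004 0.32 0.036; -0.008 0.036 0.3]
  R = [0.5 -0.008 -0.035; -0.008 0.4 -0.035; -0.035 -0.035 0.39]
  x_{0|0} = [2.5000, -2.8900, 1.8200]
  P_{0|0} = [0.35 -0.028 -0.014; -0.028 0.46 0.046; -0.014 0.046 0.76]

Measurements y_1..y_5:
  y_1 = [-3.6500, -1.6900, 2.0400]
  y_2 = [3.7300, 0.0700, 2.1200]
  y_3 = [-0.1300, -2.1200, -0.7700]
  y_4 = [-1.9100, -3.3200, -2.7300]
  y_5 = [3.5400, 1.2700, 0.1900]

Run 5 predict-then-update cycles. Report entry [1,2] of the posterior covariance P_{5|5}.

P_post[1,2] = -0.0514

step 1: x^-=[2.4458, -3.1170, 1.3056]  P^-=[0.5453 0.0242 0.0661; 0.0242 0.9586 0.2156; 0.0661 0.2156 0.8509]  S=[1.0602 0.0019 0.2039; 0.0019 1.4520 0.5790; 0.2039 0.5790 1.4707]  K=[0.5062 0.0106 0.0600; -0.0365 0.6614 0.0581; -0.0088 -0.0074 0.6297]  nu=[-6.4184, 1.1447, 0.9511]  x^+=[-0.7338, -2.0702, 1.9523]  P^+=[0.2551 -0.0010 -0.0531; -0.0010 0.2736 -0.0674; -0.0531 -0.0674 0.2752]
step 2: x^-=[-0.7849, -2.5040, 0.9304]  P^-=[0.4484 0.0338 0.0068; 0.0338 0.7021 0.0519; 0.0068 0.0519 0.4632]  S=[0.9506 0.0006 0.1051; 0.0006 1.1331 0.2802; 0.1051 0.2802 0.9538]  K=[0.4626 0.0262 0.0654; -0.0199 0.6107 0.0694; -0.0137 -0.0138 0.5065]  nu=[4.2652, 2.4487, 1.9961]  x^+=[1.3827, -0.9547, 1.8490]  P^+=[0.2328 0.0049 -0.0464; 0.0049 0.2511 -0.0575; -0.0464 -0.0575 0.2235]
step 3: x^-=[1.3954, -0.9560, 1.5589]  P^-=[0.4264 0.0377 0.0084; 0.0377 0.6723 0.0563; 0.0084 0.0563 0.4337]  S=[0.9279 0.0062 0.1005; 0.0062 1.1041 0.2735; 0.1005 0.2735 0.9247]  K=[0.4499 0.0275 0.0683; -0.0175 0.5992 0.0767; -0.0108 -0.0072 0.4897]  nu=[-1.7170, -1.4553, -2.4109]  x^+=[0.4183, -1.9829, 0.4074]  P^+=[0.2262 0.0052 -0.0434; 0.0052 0.2454 -0.0530; -0.0434 -0.0530 0.2148]
step 4: x^-=[0.3513, -2.2897, -0.0580]  P^-=[0.4198 0.0372 0.0094; 0.0372 0.6645 0.0592; 0.0094 0.0592 0.4302]  S=[0.9214 0.0063 0.0997; 0.0063 1.0972 0.2738; 0.0997 0.2738 0.9222]  K=[0.4459 0.0270 0.0688; -0.0176 0.5958 0.0785; -0.0096 -0.0047 0.4874]  nu=[-2.4170, -1.0316, -2.1803]  x^+=[-0.9043, -3.0331, -1.0927]  P^+=[0.2241 0.0049 -0.0425; 0.0049 0.2438 -0.0517; -0.0425 -0.0517 0.2133]
step 5: x^-=[-1.0565, -3.6894, -1.8029]  P^-=[0.4177 0.0365 0.0097; 0.0365 0.6622 0.0599; 0.0097 0.0599 0.4298]  S=[0.9194 0.0058 0.0993; 0.0058 1.0950 0.2738; 0.0993 0.2738 0.9219]  K=[0.4447 0.0267 0.0688; -0.0178 0.5949 0.0789; -0.0092 -0.0040 0.4870]  nu=[4.4825, 5.2796, 3.1583]  x^+=[1.2950, -0.3792, -0.3269]  P^+=[0.2235 0.0048 -0.0422; 0.0048 0.2434 -0.0514; -0.0422 -0.0514 0.2130]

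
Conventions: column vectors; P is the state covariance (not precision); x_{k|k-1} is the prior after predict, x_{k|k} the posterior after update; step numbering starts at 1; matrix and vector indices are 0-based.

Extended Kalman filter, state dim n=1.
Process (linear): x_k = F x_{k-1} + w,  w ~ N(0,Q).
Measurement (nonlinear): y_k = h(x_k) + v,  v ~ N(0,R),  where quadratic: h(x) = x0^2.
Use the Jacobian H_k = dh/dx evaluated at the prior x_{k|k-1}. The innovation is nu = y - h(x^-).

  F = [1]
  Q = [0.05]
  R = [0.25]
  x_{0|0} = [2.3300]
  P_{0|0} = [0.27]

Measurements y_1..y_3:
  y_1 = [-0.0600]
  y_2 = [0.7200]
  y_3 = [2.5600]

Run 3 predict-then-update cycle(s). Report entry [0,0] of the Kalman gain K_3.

step 1: x^-=[2.3300]  P^-=[0.3200]  H_jac=[4.6600]  S=[7.1990]  K=[0.2071]  nu=[-5.4889]  x^+=[1.1930]  P^+=[0.0111]
step 2: x^-=[1.1930]  P^-=[0.0611]  H_jac=[2.3861]  S=[0.5979]  K=[0.2439]  nu=[-0.7033]  x^+=[1.0215]  P^+=[0.0256]
step 3: x^-=[1.0215]  P^-=[0.0756]  H_jac=[2.0430]  S=[0.5653]  K=[0.2730]  nu=[1.5165]  x^+=[1.4356]  P^+=[0.0334]

K[0,0] = 0.2730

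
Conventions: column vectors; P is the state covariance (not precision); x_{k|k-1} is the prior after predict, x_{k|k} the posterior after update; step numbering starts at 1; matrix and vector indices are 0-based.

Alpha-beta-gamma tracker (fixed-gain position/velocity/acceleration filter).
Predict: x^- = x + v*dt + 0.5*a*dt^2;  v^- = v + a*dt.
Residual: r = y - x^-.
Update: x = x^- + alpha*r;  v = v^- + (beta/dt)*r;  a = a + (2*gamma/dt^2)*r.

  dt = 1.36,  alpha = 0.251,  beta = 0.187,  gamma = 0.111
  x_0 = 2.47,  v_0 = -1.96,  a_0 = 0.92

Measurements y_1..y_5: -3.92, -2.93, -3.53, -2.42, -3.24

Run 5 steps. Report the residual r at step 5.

resid = 0.1611

step 1: x_pred=0.6552  r=-4.5752  x^+=-0.4932  v^+=-1.3379  a^+=0.3709
step 2: x_pred=-1.9697  r=-0.9603  x^+=-2.2108  v^+=-0.9656  a^+=0.2556
step 3: x_pred=-3.2876  r=-0.2424  x^+=-3.3484  v^+=-0.6513  a^+=0.2265
step 4: x_pred=-4.0247  r=1.6047  x^+=-3.6219  v^+=-0.1226  a^+=0.4191
step 5: x_pred=-3.4011  r=0.1611  x^+=-3.3606  v^+=0.4695  a^+=0.4384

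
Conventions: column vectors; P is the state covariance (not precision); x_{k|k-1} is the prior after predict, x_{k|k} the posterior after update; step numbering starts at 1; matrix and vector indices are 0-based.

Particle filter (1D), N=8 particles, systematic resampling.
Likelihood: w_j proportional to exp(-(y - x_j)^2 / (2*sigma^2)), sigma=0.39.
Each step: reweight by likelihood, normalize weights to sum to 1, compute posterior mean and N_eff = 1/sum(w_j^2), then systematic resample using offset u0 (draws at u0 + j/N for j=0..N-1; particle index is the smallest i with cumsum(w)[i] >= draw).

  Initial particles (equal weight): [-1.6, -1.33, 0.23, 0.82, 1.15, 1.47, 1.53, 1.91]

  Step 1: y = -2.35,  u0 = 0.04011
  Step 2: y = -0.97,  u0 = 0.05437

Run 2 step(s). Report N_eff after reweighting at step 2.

step 1: w=[0.8279, 0.1721, 0.0000, 0.0000, 0.0000, 0.0000, 0.0000, 0.0000]  mean=-1.5535  Neff=1.3985  idx=[0, 0, 0, 0, 0, 0, 0, 1]
step 2: w=[0.1063, 0.1063, 0.1063, 0.1063, 0.1063, 0.1063, 0.1063, 0.2559]  mean=-1.5309  Neff=6.9160  idx=[0, 1, 2, 4, 5, 6, 7, 7]

N_eff = 6.9160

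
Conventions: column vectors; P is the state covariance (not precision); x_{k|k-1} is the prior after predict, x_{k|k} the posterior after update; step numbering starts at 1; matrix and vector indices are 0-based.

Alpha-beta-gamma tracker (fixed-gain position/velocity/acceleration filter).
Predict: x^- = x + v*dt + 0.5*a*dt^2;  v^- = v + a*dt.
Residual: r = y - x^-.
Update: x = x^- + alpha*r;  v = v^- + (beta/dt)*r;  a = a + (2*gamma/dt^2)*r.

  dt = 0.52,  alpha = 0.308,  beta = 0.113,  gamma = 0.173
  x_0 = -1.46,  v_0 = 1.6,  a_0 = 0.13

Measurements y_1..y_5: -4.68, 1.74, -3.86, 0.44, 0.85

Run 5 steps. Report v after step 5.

v_post = -0.5141

step 1: x_pred=-0.6104  r=-4.0696  x^+=-1.8639  v^+=0.7832  a^+=-5.0774
step 2: x_pred=-2.1430  r=3.8830  x^+=-0.9471  v^+=-1.0132  a^+=-0.1087
step 3: x_pred=-1.4886  r=-2.3714  x^+=-2.2190  v^+=-1.5850  a^+=-3.1431
step 4: x_pred=-3.4682  r=3.9082  x^+=-2.2644  v^+=-2.3702  a^+=1.8577
step 5: x_pred=-3.2458  r=4.0958  x^+=-1.9843  v^+=-0.5141  a^+=7.0986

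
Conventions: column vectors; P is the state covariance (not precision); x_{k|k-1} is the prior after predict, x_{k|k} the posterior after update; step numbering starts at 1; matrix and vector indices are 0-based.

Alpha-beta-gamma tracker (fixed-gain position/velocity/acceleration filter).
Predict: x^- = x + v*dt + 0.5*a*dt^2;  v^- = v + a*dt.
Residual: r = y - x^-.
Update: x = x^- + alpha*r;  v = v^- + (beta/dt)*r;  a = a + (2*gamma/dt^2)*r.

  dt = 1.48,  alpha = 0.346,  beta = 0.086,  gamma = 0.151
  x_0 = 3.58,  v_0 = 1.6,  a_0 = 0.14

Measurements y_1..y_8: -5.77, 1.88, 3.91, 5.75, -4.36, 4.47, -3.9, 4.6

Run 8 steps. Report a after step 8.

step 1: x_pred=6.1013  r=-11.8713  x^+=1.9938  v^+=1.1174  a^+=-1.4968
step 2: x_pred=2.0083  r=-0.1283  x^+=1.9639  v^+=-1.1053  a^+=-1.5144
step 3: x_pred=-1.3305  r=5.2405  x^+=0.4827  v^+=-3.0421  a^+=-0.7919
step 4: x_pred=-4.8869  r=10.6369  x^+=-1.2066  v^+=-3.5961  a^+=0.6746
step 5: x_pred=-5.7899  r=1.4299  x^+=-5.2951  v^+=-2.5145  a^+=0.8718
step 6: x_pred=-8.0618  r=12.5318  x^+=-3.7258  v^+=-0.4961  a^+=2.5996
step 7: x_pred=-1.6129  r=-2.2871  x^+=-2.4042  v^+=3.2185  a^+=2.2843
step 8: x_pred=4.8608  r=-0.2608  x^+=4.7706  v^+=6.5840  a^+=2.2483

a_post = 2.2483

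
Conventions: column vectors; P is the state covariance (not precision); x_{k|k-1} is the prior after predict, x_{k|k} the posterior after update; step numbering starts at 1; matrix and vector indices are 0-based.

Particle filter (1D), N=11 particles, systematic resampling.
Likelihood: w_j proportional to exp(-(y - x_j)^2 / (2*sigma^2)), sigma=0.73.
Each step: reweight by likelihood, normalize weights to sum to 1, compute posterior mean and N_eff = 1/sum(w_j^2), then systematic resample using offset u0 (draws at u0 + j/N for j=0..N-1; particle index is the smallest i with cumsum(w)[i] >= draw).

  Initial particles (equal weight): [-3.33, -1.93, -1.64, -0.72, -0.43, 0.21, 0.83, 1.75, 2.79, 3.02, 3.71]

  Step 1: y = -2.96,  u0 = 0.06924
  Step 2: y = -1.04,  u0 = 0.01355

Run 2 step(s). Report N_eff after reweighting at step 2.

step 1: w=[0.6042, 0.2539, 0.1340, 0.0062, 0.0017, 0.0001, 0.0000, 0.0000, 0.0000, 0.0000, 0.0000]  mean=-2.7269  Neff=2.2346  idx=[0, 0, 0, 0, 0, 0, 1, 1, 1, 2, 2]
step 2: w=[0.0025, 0.0025, 0.0025, 0.0025, 0.0025, 0.0025, 0.1642, 0.1642, 0.1642, 0.2462, 0.2462]  mean=-1.8083  Neff=4.9475  idx=[5, 6, 7, 7, 8, 8, 9, 9, 9, 10, 10]

N_eff = 4.9475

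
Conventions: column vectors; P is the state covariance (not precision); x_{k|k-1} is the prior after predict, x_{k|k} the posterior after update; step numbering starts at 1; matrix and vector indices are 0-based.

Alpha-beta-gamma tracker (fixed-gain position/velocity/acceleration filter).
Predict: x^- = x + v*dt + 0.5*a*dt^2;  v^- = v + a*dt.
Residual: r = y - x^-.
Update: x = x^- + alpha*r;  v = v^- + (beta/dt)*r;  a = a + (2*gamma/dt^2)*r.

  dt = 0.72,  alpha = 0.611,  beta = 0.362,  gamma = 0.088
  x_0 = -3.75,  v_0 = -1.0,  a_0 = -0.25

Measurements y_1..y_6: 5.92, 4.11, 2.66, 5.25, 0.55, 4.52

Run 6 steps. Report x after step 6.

x_post = 3.4117

step 1: x_pred=-4.5348  r=10.4548  x^+=1.8531  v^+=4.0764  a^+=3.2995
step 2: x_pred=5.6433  r=-1.5333  x^+=4.7065  v^+=5.6811  a^+=2.7789
step 3: x_pred=9.5172  r=-6.8572  x^+=5.3274  v^+=4.2343  a^+=0.4508
step 4: x_pred=8.4930  r=-3.2430  x^+=6.5115  v^+=2.9284  a^+=-0.6502
step 5: x_pred=8.4514  r=-7.9014  x^+=3.6237  v^+=-1.5124  a^+=-3.3328
step 6: x_pred=1.6709  r=2.8491  x^+=3.4117  v^+=-2.4795  a^+=-2.3655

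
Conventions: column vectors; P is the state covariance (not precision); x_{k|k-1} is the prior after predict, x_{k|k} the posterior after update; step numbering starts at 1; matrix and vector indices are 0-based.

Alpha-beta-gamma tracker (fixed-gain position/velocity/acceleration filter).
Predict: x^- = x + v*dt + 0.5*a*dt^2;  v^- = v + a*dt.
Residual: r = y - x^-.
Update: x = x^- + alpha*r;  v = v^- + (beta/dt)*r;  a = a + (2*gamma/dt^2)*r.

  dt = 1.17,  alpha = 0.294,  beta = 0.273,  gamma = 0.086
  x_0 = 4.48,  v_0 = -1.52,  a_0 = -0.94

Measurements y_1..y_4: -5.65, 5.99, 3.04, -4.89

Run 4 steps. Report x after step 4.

step 1: x_pred=2.0582  r=-7.7082  x^+=-0.2080  v^+=-4.4184  a^+=-1.9085
step 2: x_pred=-6.6838  r=12.6738  x^+=-2.9577  v^+=-3.6941  a^+=-0.3161
step 3: x_pred=-7.4962  r=10.5362  x^+=-4.3985  v^+=-1.6055  a^+=1.0078
step 4: x_pred=-5.5872  r=0.6972  x^+=-5.3822  v^+=-0.2637  a^+=1.0954

x_post = -5.3822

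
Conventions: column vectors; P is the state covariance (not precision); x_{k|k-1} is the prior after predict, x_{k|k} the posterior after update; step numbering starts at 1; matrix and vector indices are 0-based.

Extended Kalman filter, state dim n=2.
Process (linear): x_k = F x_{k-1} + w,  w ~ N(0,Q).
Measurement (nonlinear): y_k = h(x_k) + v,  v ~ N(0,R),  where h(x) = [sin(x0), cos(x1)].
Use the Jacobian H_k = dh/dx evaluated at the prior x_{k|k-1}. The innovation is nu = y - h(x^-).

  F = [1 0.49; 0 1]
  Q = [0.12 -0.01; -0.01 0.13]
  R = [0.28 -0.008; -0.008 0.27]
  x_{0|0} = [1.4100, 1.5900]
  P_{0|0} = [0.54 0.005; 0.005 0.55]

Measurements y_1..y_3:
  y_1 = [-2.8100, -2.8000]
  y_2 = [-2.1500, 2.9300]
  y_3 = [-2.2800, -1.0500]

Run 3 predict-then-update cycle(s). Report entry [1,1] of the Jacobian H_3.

H_jac[1,1] = 0.7264

step 1: x^-=[2.1891, 1.5900]  P^-=[0.7970 0.2645; 0.2645 0.6800]  H_jac=[-0.5797 0.0000; 0.0000 -0.9998]  S=[0.5478 0.1453; 0.1453 0.9497]  K=[-0.8020 -0.1558; -0.0938 -0.7015]  nu=[-3.6249, -2.7808]  x^+=[5.5294, 3.8808]  P^+=[0.3853 0.0356; 0.0356 0.1887]
step 2: x^-=[7.4310, 3.8808]  P^-=[0.5855 0.1181; 0.1181 0.3187]  H_jac=[0.4104 0.0000; 0.0000 0.6737]  S=[0.3786 0.0247; 0.0247 0.4147]  K=[0.6246 0.1547; 0.0947 0.5122]  nu=[-3.0619, 3.6690]  x^+=[6.0863, 5.4701]  P^+=[0.4231 0.0546; 0.0546 0.2041]
step 3: x^-=[8.7667, 5.4701]  P^-=[0.6456 0.1446; 0.1446 0.3341]  H_jac=[-0.7912 0.0000; 0.0000 0.7264]  S=[0.6841 -0.0911; -0.0911 0.4463]  K=[-0.7353 0.0853; -0.0975 0.5239]  nu=[-2.8916, -1.7373]  x^+=[10.7447, 4.8418]  P^+=[0.2611 0.0398; 0.0398 0.1958]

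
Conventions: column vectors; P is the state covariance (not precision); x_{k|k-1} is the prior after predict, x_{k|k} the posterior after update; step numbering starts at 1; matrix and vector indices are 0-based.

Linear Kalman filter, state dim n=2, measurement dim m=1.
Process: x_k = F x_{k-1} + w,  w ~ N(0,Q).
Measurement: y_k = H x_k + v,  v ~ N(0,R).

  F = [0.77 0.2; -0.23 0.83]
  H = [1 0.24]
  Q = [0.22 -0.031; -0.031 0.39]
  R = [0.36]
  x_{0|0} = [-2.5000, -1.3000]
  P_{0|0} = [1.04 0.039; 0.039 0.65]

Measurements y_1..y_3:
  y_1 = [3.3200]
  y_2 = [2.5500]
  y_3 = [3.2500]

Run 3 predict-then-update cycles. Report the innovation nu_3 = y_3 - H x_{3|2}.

step 1: x^-=[-2.1850, -0.5040]  P^-=[0.8746 -0.0842; -0.0842 0.8779]  S=[1.2448]  K=[0.6864; 0.1017]  nu=[5.6260]  x^+=[1.6767, 0.0679]  P^+=[0.2881 -0.1710; -0.1710 0.8650]
step 2: x^-=[1.3046, -0.3292]  P^-=[0.3728 -0.0399; -0.0399 1.0665]  S=[0.7751]  K=[0.4686; 0.2788]  nu=[1.3244]  x^+=[1.9252, 0.0400]  P^+=[0.2026 -0.1411; -0.1411 1.0062]
step 3: x^-=[1.4904, -0.4096]  P^-=[0.3369 0.0165; 0.0165 1.1478]  S=[0.7709]  K=[0.4421; 0.3787]  nu=[1.8579]  x^+=[2.3119, 0.2939]  P^+=[0.1862 -0.1126; -0.1126 1.0372]

innov = [1.8579]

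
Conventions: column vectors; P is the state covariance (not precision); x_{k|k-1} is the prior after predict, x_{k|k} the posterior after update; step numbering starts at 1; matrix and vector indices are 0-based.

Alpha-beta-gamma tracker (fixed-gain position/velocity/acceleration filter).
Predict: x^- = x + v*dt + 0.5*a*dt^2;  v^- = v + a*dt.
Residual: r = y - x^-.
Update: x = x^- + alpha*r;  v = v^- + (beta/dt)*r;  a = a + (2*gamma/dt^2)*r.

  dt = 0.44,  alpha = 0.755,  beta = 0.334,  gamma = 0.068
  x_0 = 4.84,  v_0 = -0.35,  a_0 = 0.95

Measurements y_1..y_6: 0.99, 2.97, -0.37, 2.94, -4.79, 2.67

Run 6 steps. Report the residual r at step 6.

resid = 8.2296

step 1: x_pred=4.7780  r=-3.7880  x^+=1.9181  v^+=-2.8074  a^+=-1.7110
step 2: x_pred=0.5172  r=2.4528  x^+=2.3691  v^+=-1.6983  a^+=0.0121
step 3: x_pred=1.6230  r=-1.9930  x^+=0.1183  v^+=-3.2058  a^+=-1.3879
step 4: x_pred=-1.4266  r=4.3666  x^+=1.8702  v^+=-0.5018  a^+=1.6796
step 5: x_pred=1.8119  r=-6.6019  x^+=-3.1725  v^+=-4.7743  a^+=-2.9582
step 6: x_pred=-5.5596  r=8.2296  x^+=0.6538  v^+=0.1711  a^+=2.8229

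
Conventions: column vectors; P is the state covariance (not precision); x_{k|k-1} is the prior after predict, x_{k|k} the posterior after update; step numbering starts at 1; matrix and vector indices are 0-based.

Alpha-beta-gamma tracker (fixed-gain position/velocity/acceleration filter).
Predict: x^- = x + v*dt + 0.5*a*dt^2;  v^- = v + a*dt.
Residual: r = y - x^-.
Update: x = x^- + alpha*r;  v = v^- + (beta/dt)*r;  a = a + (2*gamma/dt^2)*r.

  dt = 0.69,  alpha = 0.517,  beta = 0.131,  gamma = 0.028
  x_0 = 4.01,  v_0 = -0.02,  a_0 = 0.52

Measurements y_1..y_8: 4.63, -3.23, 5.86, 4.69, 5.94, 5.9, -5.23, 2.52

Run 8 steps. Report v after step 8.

step 1: x_pred=4.1200  r=0.5100  x^+=4.3837  v^+=0.4356  a^+=0.5800
step 2: x_pred=4.8223  r=-8.0523  x^+=0.6593  v^+=-0.6930  a^+=-0.3671
step 3: x_pred=0.0937  r=5.7663  x^+=3.0749  v^+=0.1485  a^+=0.3111
step 4: x_pred=3.2514  r=1.4386  x^+=3.9952  v^+=0.6363  a^+=0.4803
step 5: x_pred=4.5485  r=1.3915  x^+=5.2679  v^+=1.2319  a^+=0.6440
step 6: x_pred=6.2712  r=-0.3712  x^+=6.0793  v^+=1.6057  a^+=0.6003
step 7: x_pred=7.3301  r=-12.5601  x^+=0.8365  v^+=-0.3647  a^+=-0.8770
step 8: x_pred=0.3762  r=2.1438  x^+=1.4845  v^+=-0.5628  a^+=-0.6249

v_post = -0.5628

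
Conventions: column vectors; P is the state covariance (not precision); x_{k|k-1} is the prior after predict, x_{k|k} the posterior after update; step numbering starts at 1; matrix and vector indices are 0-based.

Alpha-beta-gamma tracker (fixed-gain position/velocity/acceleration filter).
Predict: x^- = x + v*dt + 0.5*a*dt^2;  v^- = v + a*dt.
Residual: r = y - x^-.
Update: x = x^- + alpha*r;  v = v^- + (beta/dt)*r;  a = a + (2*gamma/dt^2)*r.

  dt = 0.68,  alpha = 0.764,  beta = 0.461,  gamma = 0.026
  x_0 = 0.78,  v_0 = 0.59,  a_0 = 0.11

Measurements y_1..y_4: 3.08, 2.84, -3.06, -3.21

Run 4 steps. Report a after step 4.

step 1: x_pred=1.2066  r=1.8734  x^+=2.6379  v^+=1.9348  a^+=0.3207
step 2: x_pred=4.0277  r=-1.1877  x^+=3.1203  v^+=1.3477  a^+=0.1871
step 3: x_pred=4.0800  r=-7.1400  x^+=-1.3750  v^+=-3.3656  a^+=-0.6158
step 4: x_pred=-3.8059  r=0.5959  x^+=-3.3506  v^+=-3.3803  a^+=-0.5488

a_post = -0.5488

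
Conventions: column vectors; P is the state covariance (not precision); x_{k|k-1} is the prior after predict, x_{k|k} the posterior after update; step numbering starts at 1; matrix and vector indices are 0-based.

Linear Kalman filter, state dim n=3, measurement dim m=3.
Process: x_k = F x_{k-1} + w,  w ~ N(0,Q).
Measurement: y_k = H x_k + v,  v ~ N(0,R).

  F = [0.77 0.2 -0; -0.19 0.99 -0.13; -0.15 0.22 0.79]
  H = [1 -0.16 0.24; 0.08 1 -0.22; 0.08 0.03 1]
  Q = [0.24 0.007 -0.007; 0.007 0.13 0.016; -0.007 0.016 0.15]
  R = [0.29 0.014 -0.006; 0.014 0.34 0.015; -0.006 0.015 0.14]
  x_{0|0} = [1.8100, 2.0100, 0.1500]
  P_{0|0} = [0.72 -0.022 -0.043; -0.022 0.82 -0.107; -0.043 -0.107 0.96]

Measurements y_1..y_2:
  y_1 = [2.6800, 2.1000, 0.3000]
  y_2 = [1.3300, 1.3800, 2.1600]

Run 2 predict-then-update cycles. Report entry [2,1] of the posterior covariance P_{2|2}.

P_post[2,1] = 0.0263

step 1: x^-=[1.7957, 1.6265, 0.2892]  P^-=[0.6929 0.0552 -0.1002; 0.0552 1.0096 0.0457; -0.1002 0.0457 0.7795]  S=[0.9844 -0.0461 0.1235; -0.0461 1.3840 -0.0781; 0.1235 -0.0781 0.9118]  K=[0.6922 0.1115 -0.1315; -0.0830 0.7318 0.1621; -0.0278 -0.0498 0.8471]  nu=[1.0751, 0.3935, -0.1817]  x^+=[2.6077, 1.7958, 0.0858]  P^+=[0.2156 0.0199 -0.0387; 0.0199 0.2540 0.0250; -0.0387 0.0250 0.1204]
step 2: x^-=[2.3671, 1.2712, 0.0717]  P^-=[0.3841 0.0434 -0.0376; 0.0434 0.3729 0.0852; -0.0376 0.0852 0.2588]  S=[0.6601 0.0452 0.0345; 0.0452 0.6987 0.0576; 0.0345 0.0576 0.4009]  K=[0.5556 0.0881 -0.0743; -0.0374 0.4994 0.1805; -0.0162 -0.0162 0.6482]  nu=[-0.8509, -0.0648, 1.8608]  x^+=[1.7505, 1.6066, 1.2926]  P^+=[0.1719 0.0170 -0.0267; 0.0170 0.1764 0.0263; -0.0267 0.0263 0.0919]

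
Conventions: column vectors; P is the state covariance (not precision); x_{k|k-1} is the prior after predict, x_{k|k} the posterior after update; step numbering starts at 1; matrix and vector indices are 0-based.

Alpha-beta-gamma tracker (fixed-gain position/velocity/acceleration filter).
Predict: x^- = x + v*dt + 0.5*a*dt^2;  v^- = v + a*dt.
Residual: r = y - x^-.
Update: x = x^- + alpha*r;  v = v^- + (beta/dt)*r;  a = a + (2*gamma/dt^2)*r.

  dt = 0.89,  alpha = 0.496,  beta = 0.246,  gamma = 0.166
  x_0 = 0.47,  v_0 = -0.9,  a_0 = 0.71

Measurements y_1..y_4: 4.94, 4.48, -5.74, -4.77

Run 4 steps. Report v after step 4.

step 1: x_pred=-0.0498  r=4.9898  x^+=2.4251  v^+=1.1111  a^+=2.8014
step 2: x_pred=4.5235  r=-0.0435  x^+=4.5019  v^+=3.5923  a^+=2.7832
step 3: x_pred=8.8014  r=-14.5414  x^+=1.5889  v^+=2.0501  a^+=-3.3117
step 4: x_pred=2.1018  r=-6.8718  x^+=-1.3066  v^+=-2.7967  a^+=-6.1919

v_post = -2.7967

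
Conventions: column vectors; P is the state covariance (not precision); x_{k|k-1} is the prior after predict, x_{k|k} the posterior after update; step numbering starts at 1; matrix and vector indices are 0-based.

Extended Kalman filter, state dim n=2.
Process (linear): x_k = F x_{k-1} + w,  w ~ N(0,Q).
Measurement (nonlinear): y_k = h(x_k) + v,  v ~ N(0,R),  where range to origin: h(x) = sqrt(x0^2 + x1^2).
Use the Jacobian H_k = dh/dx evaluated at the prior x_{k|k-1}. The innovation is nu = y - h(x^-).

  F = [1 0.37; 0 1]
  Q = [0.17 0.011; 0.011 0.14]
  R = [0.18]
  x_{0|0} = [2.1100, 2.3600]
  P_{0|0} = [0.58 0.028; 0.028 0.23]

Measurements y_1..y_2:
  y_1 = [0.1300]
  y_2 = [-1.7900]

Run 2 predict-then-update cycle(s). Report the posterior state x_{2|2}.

x_post = [-0.3384, -0.7441]

step 1: x^-=[2.9832, 2.3600]  P^-=[0.8022 0.1241; 0.1241 0.3700]  H_jac=[0.7843 0.6204]  S=[0.9366]  K=[0.7539; 0.3490]  nu=[-3.6738]  x^+=[0.2134, 1.0778]  P^+=[0.2698 -0.1223; -0.1223 0.2559]
step 2: x^-=[0.6122, 1.0778]  P^-=[0.3843 -0.0167; -0.0167 0.3959]  H_jac=[0.4939 0.8695]  S=[0.5588]  K=[0.3138; 0.6014]  nu=[-3.0295]  x^+=[-0.3384, -0.7441]  P^+=[0.3293 -0.1221; -0.1221 0.1938]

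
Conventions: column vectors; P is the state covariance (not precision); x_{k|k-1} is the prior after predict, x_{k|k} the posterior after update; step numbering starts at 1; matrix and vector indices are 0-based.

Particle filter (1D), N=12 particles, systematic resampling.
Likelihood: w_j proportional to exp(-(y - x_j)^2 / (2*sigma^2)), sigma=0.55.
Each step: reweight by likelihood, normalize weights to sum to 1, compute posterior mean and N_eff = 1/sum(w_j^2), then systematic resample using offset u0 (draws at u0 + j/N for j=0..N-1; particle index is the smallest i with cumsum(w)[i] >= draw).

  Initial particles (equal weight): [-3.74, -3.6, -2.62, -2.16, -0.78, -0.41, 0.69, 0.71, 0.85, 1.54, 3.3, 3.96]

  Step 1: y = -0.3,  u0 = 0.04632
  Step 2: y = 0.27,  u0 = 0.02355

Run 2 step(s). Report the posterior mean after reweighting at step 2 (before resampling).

step 1: w=[0.0000, 0.0000, 0.0001, 0.0015, 0.3154, 0.4525, 0.0914, 0.0855, 0.0519, 0.0017, 0.0000, 0.0000]  mean=-0.2645  Neff=3.0996  idx=[4, 4, 4, 4, 5, 5, 5, 5, 5, 6, 7, 8]
step 2: w=[0.0322, 0.0322, 0.0322, 0.0322, 0.0927, 0.0927, 0.0927, 0.0927, 0.0927, 0.1488, 0.1446, 0.1142]  mean=0.0119  Neff=9.6874  idx=[0, 3, 4, 5, 6, 7, 8, 9, 9, 10, 10, 11]

post_mean = 0.0119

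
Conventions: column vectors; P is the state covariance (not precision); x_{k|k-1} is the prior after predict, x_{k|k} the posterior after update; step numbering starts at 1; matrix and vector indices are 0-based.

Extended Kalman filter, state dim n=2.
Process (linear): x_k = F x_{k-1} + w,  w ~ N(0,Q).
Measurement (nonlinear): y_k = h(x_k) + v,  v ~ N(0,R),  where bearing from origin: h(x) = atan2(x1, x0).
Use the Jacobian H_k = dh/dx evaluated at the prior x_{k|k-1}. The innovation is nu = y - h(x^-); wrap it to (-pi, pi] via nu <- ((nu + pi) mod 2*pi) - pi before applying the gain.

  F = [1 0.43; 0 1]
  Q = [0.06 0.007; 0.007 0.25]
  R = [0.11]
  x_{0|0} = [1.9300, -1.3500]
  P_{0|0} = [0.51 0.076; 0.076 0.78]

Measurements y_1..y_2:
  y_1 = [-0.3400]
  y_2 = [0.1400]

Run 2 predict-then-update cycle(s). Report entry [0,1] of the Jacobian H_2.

step 1: x^-=[1.3495, -1.3500]  P^-=[0.7796 0.4184; 0.4184 1.0300]  H_jac=[0.3705 0.3704]  S=[0.4731]  K=[0.9380; 1.1339]  nu=[0.4456]  x^+=[1.7675, -0.8447]  P^+=[0.3633 -0.0848; -0.0848 0.4216]
step 2: x^-=[1.4042, -0.8447]  P^-=[0.4283 0.1035; 0.1035 0.6716]  H_jac=[0.3146 0.5229]  S=[0.3701]  K=[0.5103; 1.0370]  nu=[0.6816]  x^+=[1.7520, -0.1380]  P^+=[0.3319 -0.0923; -0.0923 0.2737]

H_jac[0,1] = 0.5229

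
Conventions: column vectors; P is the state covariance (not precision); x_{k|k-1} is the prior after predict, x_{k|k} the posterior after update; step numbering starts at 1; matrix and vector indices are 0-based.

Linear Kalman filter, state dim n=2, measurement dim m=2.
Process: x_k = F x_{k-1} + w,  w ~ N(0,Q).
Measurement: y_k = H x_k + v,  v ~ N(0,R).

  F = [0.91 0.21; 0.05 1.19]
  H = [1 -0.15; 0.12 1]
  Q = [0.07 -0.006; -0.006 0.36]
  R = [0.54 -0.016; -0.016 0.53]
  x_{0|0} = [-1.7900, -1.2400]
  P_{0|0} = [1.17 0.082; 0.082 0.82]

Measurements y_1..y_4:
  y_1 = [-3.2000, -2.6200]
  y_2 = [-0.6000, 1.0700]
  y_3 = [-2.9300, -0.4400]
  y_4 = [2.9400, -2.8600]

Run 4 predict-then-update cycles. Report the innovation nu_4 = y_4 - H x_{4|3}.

innov = [4.8449, -2.2560]

step 1: x^-=[-1.8893, -1.5651]  P^-=[1.1064 0.3418; 0.3418 1.5339]  S=[1.5783 0.2223; 0.2223 2.1619]  K=[0.6469 0.1530; -0.0323 0.7318]  nu=[-1.5455, -0.8282]  x^+=[-3.0158, -2.1213]  P^+=[0.3512 0.0286; 0.0286 0.3850]
step 2: x^-=[-3.1899, -2.6751]  P^-=[0.3887 0.1374; 0.1374 0.9094]  S=[0.9080 0.0292; 0.0292 1.4780]  K=[0.4017 0.1166; -0.0190 0.6268]  nu=[2.1886, 4.1279]  x^+=[-1.8294, -0.1292]  P^+=[0.2194 0.0291; 0.0291 0.3290]
step 3: x^-=[-1.6919, -0.2453]  P^-=[0.2773 0.1180; 0.1180 0.8300]  S=[0.8006 0.0086; 0.0086 1.3923]  K=[0.3231 0.1066; -0.0147 0.6064]  nu=[-1.2749, 0.0083]  x^+=[-2.1029, -0.2215]  P^+=[0.1773 0.0301; 0.0301 0.3180]
step 4: x^-=[-1.9602, -0.3688]  P^-=[0.2423 0.1144; 0.1144 0.8144]  S=[0.7663 0.0033; 0.0033 1.3753]  K=[0.2934 0.1036; -0.0127 0.6021]  nu=[4.8449, -2.2560]  x^+=[-0.7726, -1.7886]  P^+=[0.1614 0.0309; 0.0309 0.3156]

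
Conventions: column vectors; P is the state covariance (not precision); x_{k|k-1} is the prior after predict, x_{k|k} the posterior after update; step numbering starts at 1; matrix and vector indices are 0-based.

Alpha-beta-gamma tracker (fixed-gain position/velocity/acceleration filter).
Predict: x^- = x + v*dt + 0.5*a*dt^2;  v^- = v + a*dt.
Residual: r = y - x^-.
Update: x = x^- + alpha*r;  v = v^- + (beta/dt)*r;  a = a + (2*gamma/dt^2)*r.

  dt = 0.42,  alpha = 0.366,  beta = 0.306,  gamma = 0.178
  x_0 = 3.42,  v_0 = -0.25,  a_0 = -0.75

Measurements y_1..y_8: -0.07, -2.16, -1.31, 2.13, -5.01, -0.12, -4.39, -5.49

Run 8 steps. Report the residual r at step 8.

resid = -12.6897

step 1: x_pred=3.2489  r=-3.3188  x^+=2.0342  v^+=-2.9830  a^+=-7.4479
step 2: x_pred=0.1244  r=-2.2844  x^+=-0.7117  v^+=-7.7755  a^+=-12.0581
step 3: x_pred=-5.0409  r=3.7309  x^+=-3.6754  v^+=-10.1216  a^+=-4.5286
step 4: x_pred=-8.3259  r=10.4559  x^+=-4.4990  v^+=-4.4057  a^+=16.5729
step 5: x_pred=-4.8877  r=-0.1223  x^+=-4.9325  v^+=2.4658  a^+=16.3262
step 6: x_pred=-2.4569  r=2.3369  x^+=-1.6016  v^+=11.0254  a^+=21.0423
step 7: x_pred=4.8850  r=-9.2750  x^+=1.4904  v^+=13.1056  a^+=2.3240
step 8: x_pred=7.1997  r=-12.6897  x^+=2.5553  v^+=4.8364  a^+=-23.2856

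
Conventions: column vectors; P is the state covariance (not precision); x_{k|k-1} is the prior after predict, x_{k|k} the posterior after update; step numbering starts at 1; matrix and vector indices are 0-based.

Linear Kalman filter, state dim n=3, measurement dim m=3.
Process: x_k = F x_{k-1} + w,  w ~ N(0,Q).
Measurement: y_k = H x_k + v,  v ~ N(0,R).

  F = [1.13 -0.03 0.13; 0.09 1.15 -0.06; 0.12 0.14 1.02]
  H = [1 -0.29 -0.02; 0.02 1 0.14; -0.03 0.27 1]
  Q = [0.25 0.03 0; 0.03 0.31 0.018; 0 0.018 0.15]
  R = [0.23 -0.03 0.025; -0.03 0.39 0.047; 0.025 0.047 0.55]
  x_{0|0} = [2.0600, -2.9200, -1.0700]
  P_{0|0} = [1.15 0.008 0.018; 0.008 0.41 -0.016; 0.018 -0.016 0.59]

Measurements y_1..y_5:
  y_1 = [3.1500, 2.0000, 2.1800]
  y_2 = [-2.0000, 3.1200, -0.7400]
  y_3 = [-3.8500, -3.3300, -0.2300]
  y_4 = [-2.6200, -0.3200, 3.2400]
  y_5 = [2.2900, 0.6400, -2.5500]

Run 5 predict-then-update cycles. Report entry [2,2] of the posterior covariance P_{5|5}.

step 1: x^-=[2.2763, -3.1084, -1.2530]  P^-=[1.7336 0.1352 0.2549; 0.1352 0.8673 0.0444; 0.2549 0.0444 0.7885]  S=[1.9488 -0.0818 0.1689; -0.0818 1.2928 0.4373; 0.1689 0.4373 1.4098]  K=[0.8760 0.2150 -0.0019; -0.0305 0.6801 -0.0126; 0.0634 -0.0670 0.5756]  nu=[-0.0528, 5.2383, 4.3406]  x^+=[3.3484, 0.4014, 0.8910]  P^+=[0.2100 0.0500 0.0238; 0.0500 0.2712 -0.0475; 0.0238 -0.0475 0.3285]
step 2: x^-=[3.8875, 0.7095, 1.3668]  P^-=[0.5279 0.0957 0.1070; 0.0957 0.6882 -0.0019; 0.1070 -0.0019 0.4941]  S=[0.7561 -0.1102 0.0797; -0.1102 1.0920 0.2990; 0.0797 0.2990 1.0857]  K=[0.6836 0.1776 0.0087; -0.0455 0.6279 -0.0029; 0.0724 -0.0555 0.4616]  nu=[-5.6544, 2.1414, -2.1818]  x^+=[0.3839, 2.3177, -0.1688]  P^+=[0.1649 0.0426 0.0237; 0.0426 0.2508 -0.0396; 0.0237 -0.0396 0.2645]
step 3: x^-=[0.3423, 2.7100, 0.1984]  P^-=[0.4697 0.0839 0.0911; 0.0839 0.6580 0.0062; 0.0911 0.0062 0.4284]  S=[0.7029 -0.1168 0.0635; -0.1168 1.0622 0.2902; 0.0635 0.2902 1.0233]  K=[0.6585 0.1700 0.0083; -0.0506 0.6147 0.0061; 0.0689 -0.0448 0.4260]  nu=[-3.4025, -6.0746, -1.1498]  x^+=[-2.9404, -0.8585, -0.2539]  P^+=[0.1588 0.0406 0.0228; 0.0406 0.2455 -0.0341; 0.0228 -0.0341 0.2438]
step 4: x^-=[-3.3300, -1.2367, -0.7320]  P^-=[0.4613 0.0820 0.0862; 0.0820 0.6497 0.0126; 0.0862 0.0126 0.4080]  S=[0.6953 -0.1176 0.0575; -0.1176 1.0552 0.2917; 0.0575 0.2917 1.0061]  K=[0.6547 0.1687 0.0076; -0.0511 0.6104 0.0104; 0.0661 -0.0393 0.4140]  nu=[0.3367, 1.0858, 4.2060]  x^+=[-2.8944, -0.5474, 0.9887]  P^+=[0.1578 0.0402 0.0223; 0.0402 0.2437 -0.0314; 0.0223 -0.0314 0.2366]
step 5: x^-=[-3.1258, -0.9493, 0.5845]  P^-=[0.4598 0.0820 0.0845; 0.0820 0.6468 0.0158; 0.0845 0.0158 0.4011]  S=[0.6937 -0.1172 0.0552; -0.1172 1.0530 0.2932; 0.0552 0.2932 1.0008]  K=[0.6541 0.1686 0.0072; -0.0508 0.6088 0.0122; 0.0647 -0.0370 0.4098]  nu=[5.1522, 1.5700, -2.9719]  x^+=[0.4875, -0.2918, -0.3579]  P^+=[0.1577 0.0402 0.0221; 0.0402 0.2430 -0.0303; 0.0221 -0.0303 0.2341]

P_post[2,2] = 0.2341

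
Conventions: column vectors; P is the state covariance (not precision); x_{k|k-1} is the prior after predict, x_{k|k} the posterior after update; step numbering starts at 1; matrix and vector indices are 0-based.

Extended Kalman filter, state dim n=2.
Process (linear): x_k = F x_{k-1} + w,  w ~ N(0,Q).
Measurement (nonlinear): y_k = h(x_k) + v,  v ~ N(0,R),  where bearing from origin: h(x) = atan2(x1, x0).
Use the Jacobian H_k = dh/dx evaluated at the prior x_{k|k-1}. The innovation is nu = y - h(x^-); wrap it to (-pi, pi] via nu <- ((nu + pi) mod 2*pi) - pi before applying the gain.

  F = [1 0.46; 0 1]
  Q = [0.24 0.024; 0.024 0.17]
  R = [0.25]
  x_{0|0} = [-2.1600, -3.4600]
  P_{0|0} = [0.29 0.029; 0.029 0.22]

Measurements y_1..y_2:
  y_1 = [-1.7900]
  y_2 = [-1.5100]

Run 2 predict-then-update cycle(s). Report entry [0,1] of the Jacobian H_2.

H_jac[0,1] = -0.1309

step 1: x^-=[-3.7516, -3.4600]  P^-=[0.6032 0.1542; 0.1542 0.3900]  H_jac=[0.1328 -0.1440]  S=[0.2628]  K=[0.2204; -0.1358]  nu=[0.6066]  x^+=[-3.6179, -3.5424]  P^+=[0.5905 0.1621; 0.1621 0.3852]
step 2: x^-=[-5.2474, -3.5424]  P^-=[1.0611 0.3632; 0.3632 0.5552]  H_jac=[0.0884 -0.1309]  S=[0.2594]  K=[0.1782; -0.1564]  nu=[1.0378]  x^+=[-5.0625, -3.7047]  P^+=[1.0528 0.3705; 0.3705 0.5488]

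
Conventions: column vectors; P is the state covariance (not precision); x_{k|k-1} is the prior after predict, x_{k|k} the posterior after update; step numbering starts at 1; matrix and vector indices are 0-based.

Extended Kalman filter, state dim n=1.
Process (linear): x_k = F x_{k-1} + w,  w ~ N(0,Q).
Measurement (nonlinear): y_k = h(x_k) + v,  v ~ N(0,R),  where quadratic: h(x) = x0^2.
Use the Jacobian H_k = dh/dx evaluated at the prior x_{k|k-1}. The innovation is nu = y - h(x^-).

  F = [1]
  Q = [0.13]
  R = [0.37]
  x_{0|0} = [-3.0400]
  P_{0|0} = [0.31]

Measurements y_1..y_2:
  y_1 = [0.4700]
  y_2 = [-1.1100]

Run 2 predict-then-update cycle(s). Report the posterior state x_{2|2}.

step 1: x^-=[-3.0400]  P^-=[0.4400]  H_jac=[-6.0800]  S=[16.6352]  K=[-0.1608]  nu=[-8.7716]  x^+=[-1.6294]  P^+=[0.0098]
step 2: x^-=[-1.6294]  P^-=[0.1398]  H_jac=[-3.2588]  S=[1.8545]  K=[-0.2456]  nu=[-3.7649]  x^+=[-0.7046]  P^+=[0.0279]

x_post = [-0.7046]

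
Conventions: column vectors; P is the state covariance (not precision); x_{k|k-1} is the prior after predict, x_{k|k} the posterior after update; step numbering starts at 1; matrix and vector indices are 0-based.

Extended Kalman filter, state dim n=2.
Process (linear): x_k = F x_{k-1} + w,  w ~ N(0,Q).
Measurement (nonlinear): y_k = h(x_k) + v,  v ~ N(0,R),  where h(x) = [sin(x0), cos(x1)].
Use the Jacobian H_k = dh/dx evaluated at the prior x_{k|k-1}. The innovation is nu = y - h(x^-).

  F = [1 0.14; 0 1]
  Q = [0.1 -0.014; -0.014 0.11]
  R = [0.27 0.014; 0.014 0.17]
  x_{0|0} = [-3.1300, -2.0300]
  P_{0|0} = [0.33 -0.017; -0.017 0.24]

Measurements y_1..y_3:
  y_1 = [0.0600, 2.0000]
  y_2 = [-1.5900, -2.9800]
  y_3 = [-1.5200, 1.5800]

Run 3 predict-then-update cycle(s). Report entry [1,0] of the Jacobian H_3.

step 1: x^-=[-3.4142, -2.0300]  P^-=[0.4299 0.0026; 0.0026 0.3500]  H_jac=[-0.9631 0.0000; 0.0000 0.8964]  S=[0.6688 0.0118; 0.0118 0.4512]  K=[-0.6195 0.0213; -0.0160 0.6957]  nu=[-0.2092, 2.4432]  x^+=[-3.2325, -0.3269]  P^+=[0.1734 -0.0056; -0.0056 0.1317]
step 2: x^-=[-3.2783, -0.3269]  P^-=[0.2744 -0.0012; -0.0012 0.2417]  H_jac=[-0.9907 0.0000; 0.0000 0.3211]  S=[0.5393 0.0144; 0.0144 0.1949]  K=[-0.5050 0.0353; -0.0084 0.3988]  nu=[-1.7263, -3.9270]  x^+=[-2.5451, -1.8783]  P^+=[0.1371 -0.0033; -0.0033 0.2108]
step 3: x^-=[-2.8081, -1.8783]  P^-=[0.2403 0.0122; 0.0122 0.3208]  H_jac=[-0.9449 0.0000; 0.0000 0.9531]  S=[0.4846 0.0030; 0.0030 0.4614]  K=[-0.4688 0.0282; -0.0279 0.6628]  nu=[-1.1926, 1.8827]  x^+=[-2.1958, -0.5972]  P^+=[0.1335 -0.0019; -0.0019 0.1178]

H_jac[1,0] = 0.0000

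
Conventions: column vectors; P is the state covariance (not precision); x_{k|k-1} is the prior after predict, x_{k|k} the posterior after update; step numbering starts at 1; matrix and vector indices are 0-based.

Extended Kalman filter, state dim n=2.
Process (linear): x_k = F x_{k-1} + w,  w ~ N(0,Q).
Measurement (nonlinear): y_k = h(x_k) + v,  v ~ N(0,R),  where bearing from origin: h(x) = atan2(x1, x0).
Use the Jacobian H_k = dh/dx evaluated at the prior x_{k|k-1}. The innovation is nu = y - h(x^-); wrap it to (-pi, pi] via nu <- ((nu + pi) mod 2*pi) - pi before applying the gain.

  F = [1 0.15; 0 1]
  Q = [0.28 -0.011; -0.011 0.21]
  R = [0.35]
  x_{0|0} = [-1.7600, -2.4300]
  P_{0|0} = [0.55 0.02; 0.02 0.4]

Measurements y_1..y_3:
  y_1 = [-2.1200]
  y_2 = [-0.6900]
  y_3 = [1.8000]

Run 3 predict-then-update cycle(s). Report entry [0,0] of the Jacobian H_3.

step 1: x^-=[-2.1245, -2.4300]  P^-=[0.8450 0.0690; 0.0690 0.6100]  H_jac=[0.2332 -0.2039]  S=[0.4148]  K=[0.4413; -0.2611]  nu=[0.1692]  x^+=[-2.0498, -2.4742]  P^+=[0.7642 0.1168; 0.1168 0.5817]
step 2: x^-=[-2.4210, -2.4742]  P^-=[1.0924 0.1930; 0.1930 0.7917]  H_jac=[0.2065 -0.2020]  S=[0.4128]  K=[0.4519; -0.2909]  nu=[1.6553]  x^+=[-1.6729, -2.9558]  P^+=[1.0081 0.2473; 0.2473 0.7568]
step 3: x^-=[-2.1162, -2.9558]  P^-=[1.3793 0.3498; 0.3498 0.9668]  H_jac=[0.2237 -0.1601]  S=[0.4187]  K=[0.6030; -0.1829]  nu=[-2.2910]  x^+=[-3.4976, -2.5369]  P^+=[1.2270 0.3960; 0.3960 0.9528]

H_jac[0,0] = 0.2237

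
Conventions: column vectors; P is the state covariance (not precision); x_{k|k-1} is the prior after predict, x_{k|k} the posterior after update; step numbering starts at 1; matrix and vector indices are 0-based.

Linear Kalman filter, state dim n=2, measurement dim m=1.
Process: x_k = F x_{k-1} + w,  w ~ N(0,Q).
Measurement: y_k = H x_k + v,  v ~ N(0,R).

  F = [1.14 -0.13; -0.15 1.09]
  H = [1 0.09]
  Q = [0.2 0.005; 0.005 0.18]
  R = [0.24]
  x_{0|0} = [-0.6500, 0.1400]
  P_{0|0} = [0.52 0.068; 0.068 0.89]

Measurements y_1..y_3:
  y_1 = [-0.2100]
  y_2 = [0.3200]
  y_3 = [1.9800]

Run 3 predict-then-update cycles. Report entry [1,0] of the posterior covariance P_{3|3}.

step 1: x^-=[-0.7592, 0.2501]  P^-=[0.8707 -0.1242; -0.1242 1.2269]  S=[1.0983]  K=[0.7826; -0.0126]  nu=[0.5267]  x^+=[-0.3470, 0.2435]  P^+=[0.1980 -0.1134; -0.1134 1.2267]
step 2: x^-=[-0.4272, 0.3175]  P^-=[0.5117 -0.3458; -0.3458 1.6790]  S=[0.7031]  K=[0.6836; -0.2770]  nu=[0.7187]  x^+=[0.0640, 0.1184]  P^+=[0.1832 -0.2127; -0.2127 1.6251]
step 3: x^-=[0.0576, 0.1195]  P^-=[0.5286 -0.5251; -0.5251 2.1844]  S=[0.6918]  K=[0.6958; -0.4748]  nu=[1.9117]  x^+=[1.3877, -0.7883]  P^+=[0.1937 -0.2965; -0.2965 2.0284]

P_post[1,0] = -0.2965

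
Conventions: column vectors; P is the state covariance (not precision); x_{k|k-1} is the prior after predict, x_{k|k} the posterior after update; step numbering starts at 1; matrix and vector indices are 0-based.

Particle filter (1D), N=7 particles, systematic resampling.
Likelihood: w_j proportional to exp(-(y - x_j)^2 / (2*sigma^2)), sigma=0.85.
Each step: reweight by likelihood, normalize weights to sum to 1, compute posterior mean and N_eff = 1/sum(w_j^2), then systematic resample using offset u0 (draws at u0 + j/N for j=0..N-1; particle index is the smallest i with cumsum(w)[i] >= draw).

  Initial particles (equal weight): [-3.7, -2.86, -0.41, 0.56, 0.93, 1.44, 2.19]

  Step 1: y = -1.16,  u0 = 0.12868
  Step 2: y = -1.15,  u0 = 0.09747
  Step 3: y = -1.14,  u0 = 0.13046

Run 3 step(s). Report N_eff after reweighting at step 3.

step 1: w=[0.0114, 0.1338, 0.6696, 0.1276, 0.0481, 0.0092, 0.0004]  mean=-0.5688  Neff=2.0615  idx=[1, 2, 2, 2, 2, 3, 4]
step 2: w=[0.0433, 0.2242, 0.2242, 0.2242, 0.2242, 0.0433, 0.0164]  mean=-0.4521  Neff=4.8740  idx=[1, 1, 2, 3, 3, 4, 5]
step 3: w=[0.1614, 0.1614, 0.1614, 0.1614, 0.1614, 0.1614, 0.0316]  mean=-0.3794  Neff=6.3572  idx=[0, 1, 2, 3, 4, 5, 6]

N_eff = 6.3572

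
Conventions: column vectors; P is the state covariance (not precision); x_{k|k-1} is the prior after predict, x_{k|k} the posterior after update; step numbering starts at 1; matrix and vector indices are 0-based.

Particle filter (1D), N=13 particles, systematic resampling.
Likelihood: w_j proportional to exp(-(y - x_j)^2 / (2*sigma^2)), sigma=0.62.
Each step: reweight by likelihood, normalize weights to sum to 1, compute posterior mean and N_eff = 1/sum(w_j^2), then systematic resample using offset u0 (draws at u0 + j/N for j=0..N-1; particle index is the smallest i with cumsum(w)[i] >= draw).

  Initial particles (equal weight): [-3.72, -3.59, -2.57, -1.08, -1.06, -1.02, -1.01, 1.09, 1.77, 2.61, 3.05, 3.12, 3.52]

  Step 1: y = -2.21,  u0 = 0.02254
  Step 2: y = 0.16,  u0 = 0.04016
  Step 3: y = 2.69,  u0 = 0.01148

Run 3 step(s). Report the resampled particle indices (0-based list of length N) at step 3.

resampled_idx = [0, 1, 2, 4, 5, 6, 7, 8, 9, 10, 10, 11, 12]

step 1: w=[0.0310, 0.0505, 0.5085, 0.1143, 0.1077, 0.0954, 0.0925, 0.0000, 0.0000, 0.0000, 0.0000, 0.0000, 0.0000]  mean=-2.0320  Neff=3.2850  idx=[0, 2, 2, 2, 2, 2, 2, 2, 3, 4, 4, 5, 6]
step 2: w=[0.0000, 0.0001, 0.0001, 0.0001, 0.0001, 0.0001, 0.0001, 0.0001, 0.1789, 0.1908, 0.1908, 0.2161, 0.2228]  mean=-1.0447  Neff=4.9710  idx=[8, 8, 9, 9, 9, 10, 10, 11, 11, 11, 12, 12, 12]
step 3: w=[0.0516, 0.0516, 0.0627, 0.0627, 0.0627, 0.0627, 0.0627, 0.0925, 0.0925, 0.0925, 0.1019, 0.1019, 0.1019]  mean=-1.0357  Neff=12.2242  idx=[0, 1, 2, 4, 5, 6, 7, 8, 9, 10, 10, 11, 12]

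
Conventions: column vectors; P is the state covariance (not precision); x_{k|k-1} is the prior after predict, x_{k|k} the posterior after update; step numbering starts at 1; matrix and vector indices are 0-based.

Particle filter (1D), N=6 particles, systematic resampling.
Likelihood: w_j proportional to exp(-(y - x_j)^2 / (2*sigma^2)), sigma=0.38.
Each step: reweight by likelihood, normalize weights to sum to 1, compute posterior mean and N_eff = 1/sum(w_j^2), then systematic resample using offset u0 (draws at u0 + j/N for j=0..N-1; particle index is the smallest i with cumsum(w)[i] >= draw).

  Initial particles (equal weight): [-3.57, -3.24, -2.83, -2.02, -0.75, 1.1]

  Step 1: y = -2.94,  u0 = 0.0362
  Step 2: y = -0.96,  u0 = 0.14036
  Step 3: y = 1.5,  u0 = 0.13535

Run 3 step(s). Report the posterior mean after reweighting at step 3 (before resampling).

step 1: w=[0.1267, 0.3666, 0.4801, 0.0267, 0.0000, 0.0000]  mean=-3.0524  Neff=2.6206  idx=[0, 1, 1, 2, 2, 2]
step 2: w=[0.0000, 0.0009, 0.0009, 0.3327, 0.3327, 0.3327]  mean=-2.8308  Neff=3.0111  idx=[3, 3, 4, 4, 5, 5]
step 3: w=[0.1667, 0.1667, 0.1667, 0.1667, 0.1667, 0.1667]  mean=-2.8300  Neff=6.0000  idx=[0, 1, 2, 3, 4, 5]

post_mean = -2.8300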